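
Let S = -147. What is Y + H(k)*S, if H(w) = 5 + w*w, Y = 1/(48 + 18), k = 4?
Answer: -203741/66 ≈ -3087.0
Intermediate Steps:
Y = 1/66 ≈ 0.015152
H(w) = 5 + w²
Y + H(k)*S = 1/66 + (5 + 4²)*(-147) = 1/66 + (5 + 16)*(-147) = 1/66 + 21*(-147) = 1/66 - 3087 = -203741/66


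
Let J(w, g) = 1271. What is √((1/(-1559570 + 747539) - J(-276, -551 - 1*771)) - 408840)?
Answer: I*√2234916315761262/73821 ≈ 640.4*I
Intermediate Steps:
√((1/(-1559570 + 747539) - J(-276, -551 - 1*771)) - 408840) = √((1/(-1559570 + 747539) - 1*1271) - 408840) = √((1/(-812031) - 1271) - 408840) = √((-1/812031 - 1271) - 408840) = √(-1032091402/812031 - 408840) = √(-333022845442/812031) = I*√2234916315761262/73821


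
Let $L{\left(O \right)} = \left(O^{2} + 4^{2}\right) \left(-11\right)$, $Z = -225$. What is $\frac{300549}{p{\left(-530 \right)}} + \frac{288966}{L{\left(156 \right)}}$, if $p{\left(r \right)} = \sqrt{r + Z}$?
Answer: $- \frac{144483}{133936} - \frac{300549 i \sqrt{755}}{755} \approx -1.0787 - 10938.0 i$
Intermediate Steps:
$p{\left(r \right)} = \sqrt{-225 + r}$ ($p{\left(r \right)} = \sqrt{r - 225} = \sqrt{-225 + r}$)
$L{\left(O \right)} = -176 - 11 O^{2}$ ($L{\left(O \right)} = \left(O^{2} + 16\right) \left(-11\right) = \left(16 + O^{2}\right) \left(-11\right) = -176 - 11 O^{2}$)
$\frac{300549}{p{\left(-530 \right)}} + \frac{288966}{L{\left(156 \right)}} = \frac{300549}{\sqrt{-225 - 530}} + \frac{288966}{-176 - 11 \cdot 156^{2}} = \frac{300549}{\sqrt{-755}} + \frac{288966}{-176 - 267696} = \frac{300549}{i \sqrt{755}} + \frac{288966}{-176 - 267696} = 300549 \left(- \frac{i \sqrt{755}}{755}\right) + \frac{288966}{-267872} = - \frac{300549 i \sqrt{755}}{755} + 288966 \left(- \frac{1}{267872}\right) = - \frac{300549 i \sqrt{755}}{755} - \frac{144483}{133936} = - \frac{144483}{133936} - \frac{300549 i \sqrt{755}}{755}$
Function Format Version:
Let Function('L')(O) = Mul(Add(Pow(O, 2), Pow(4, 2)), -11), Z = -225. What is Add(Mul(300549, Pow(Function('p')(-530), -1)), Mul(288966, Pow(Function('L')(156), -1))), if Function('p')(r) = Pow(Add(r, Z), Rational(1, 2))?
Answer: Add(Rational(-144483, 133936), Mul(Rational(-300549, 755), I, Pow(755, Rational(1, 2)))) ≈ Add(-1.0787, Mul(-10938., I))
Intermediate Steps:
Function('p')(r) = Pow(Add(-225, r), Rational(1, 2)) (Function('p')(r) = Pow(Add(r, -225), Rational(1, 2)) = Pow(Add(-225, r), Rational(1, 2)))
Function('L')(O) = Add(-176, Mul(-11, Pow(O, 2))) (Function('L')(O) = Mul(Add(Pow(O, 2), 16), -11) = Mul(Add(16, Pow(O, 2)), -11) = Add(-176, Mul(-11, Pow(O, 2))))
Add(Mul(300549, Pow(Function('p')(-530), -1)), Mul(288966, Pow(Function('L')(156), -1))) = Add(Mul(300549, Pow(Pow(Add(-225, -530), Rational(1, 2)), -1)), Mul(288966, Pow(Add(-176, Mul(-11, Pow(156, 2))), -1))) = Add(Mul(300549, Pow(Pow(-755, Rational(1, 2)), -1)), Mul(288966, Pow(Add(-176, Mul(-11, 24336)), -1))) = Add(Mul(300549, Pow(Mul(I, Pow(755, Rational(1, 2))), -1)), Mul(288966, Pow(Add(-176, -267696), -1))) = Add(Mul(300549, Mul(Rational(-1, 755), I, Pow(755, Rational(1, 2)))), Mul(288966, Pow(-267872, -1))) = Add(Mul(Rational(-300549, 755), I, Pow(755, Rational(1, 2))), Mul(288966, Rational(-1, 267872))) = Add(Mul(Rational(-300549, 755), I, Pow(755, Rational(1, 2))), Rational(-144483, 133936)) = Add(Rational(-144483, 133936), Mul(Rational(-300549, 755), I, Pow(755, Rational(1, 2))))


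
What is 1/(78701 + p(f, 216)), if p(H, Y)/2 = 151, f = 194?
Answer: 1/79003 ≈ 1.2658e-5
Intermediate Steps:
p(H, Y) = 302 (p(H, Y) = 2*151 = 302)
1/(78701 + p(f, 216)) = 1/(78701 + 302) = 1/79003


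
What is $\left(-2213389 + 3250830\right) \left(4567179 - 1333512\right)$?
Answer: $3354738726147$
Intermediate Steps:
$\left(-2213389 + 3250830\right) \left(4567179 - 1333512\right) = 1037441 \cdot 3233667 = 3354738726147$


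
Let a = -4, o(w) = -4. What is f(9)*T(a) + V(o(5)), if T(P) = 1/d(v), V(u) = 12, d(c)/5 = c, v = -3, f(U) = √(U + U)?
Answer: 12 - √2/5 ≈ 11.717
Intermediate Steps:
f(U) = √2*√U (f(U) = √(2*U) = √2*√U)
d(c) = 5*c
T(P) = -1/15 (T(P) = 1/(5*(-3)) = 1/(-15) = -1/15)
f(9)*T(a) + V(o(5)) = (√2*√9)*(-1/15) + 12 = (√2*3)*(-1/15) + 12 = (3*√2)*(-1/15) + 12 = -√2/5 + 12 = 12 - √2/5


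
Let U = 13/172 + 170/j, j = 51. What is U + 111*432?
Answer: 24744991/516 ≈ 47955.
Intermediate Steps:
U = 1759/516 (U = 13/172 + 170/51 = 13*(1/172) + 170*(1/51) = 13/172 + 10/3 = 1759/516 ≈ 3.4089)
U + 111*432 = 1759/516 + 111*432 = 1759/516 + 47952 = 24744991/516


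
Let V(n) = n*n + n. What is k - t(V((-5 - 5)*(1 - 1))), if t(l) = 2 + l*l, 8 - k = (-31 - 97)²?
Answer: -16378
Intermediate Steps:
V(n) = n + n² (V(n) = n² + n = n + n²)
k = -16376 (k = 8 - (-31 - 97)² = 8 - 1*(-128)² = 8 - 1*16384 = 8 - 16384 = -16376)
t(l) = 2 + l²
k - t(V((-5 - 5)*(1 - 1))) = -16376 - (2 + (((-5 - 5)*(1 - 1))*(1 + (-5 - 5)*(1 - 1)))²) = -16376 - (2 + ((-10*0)*(1 - 10*0))²) = -16376 - (2 + (0*(1 + 0))²) = -16376 - (2 + (0*1)²) = -16376 - (2 + 0²) = -16376 - (2 + 0) = -16376 - 1*2 = -16376 - 2 = -16378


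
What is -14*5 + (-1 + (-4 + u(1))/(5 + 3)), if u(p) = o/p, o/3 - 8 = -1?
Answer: -551/8 ≈ -68.875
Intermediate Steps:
o = 21 (o = 24 + 3*(-1) = 24 - 3 = 21)
u(p) = 21/p
-14*5 + (-1 + (-4 + u(1))/(5 + 3)) = -14*5 + (-1 + (-4 + 21/1)/(5 + 3)) = -70 + (-1 + (-4 + 21*1)/8) = -70 + (-1 + (-4 + 21)*(⅛)) = -70 + (-1 + 17*(⅛)) = -70 + (-1 + 17/8) = -70 + 9/8 = -551/8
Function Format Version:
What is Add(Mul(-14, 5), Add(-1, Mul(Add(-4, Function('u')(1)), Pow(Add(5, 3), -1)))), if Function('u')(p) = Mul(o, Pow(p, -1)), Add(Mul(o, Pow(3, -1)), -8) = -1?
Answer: Rational(-551, 8) ≈ -68.875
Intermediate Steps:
o = 21 (o = Add(24, Mul(3, -1)) = Add(24, -3) = 21)
Function('u')(p) = Mul(21, Pow(p, -1))
Add(Mul(-14, 5), Add(-1, Mul(Add(-4, Function('u')(1)), Pow(Add(5, 3), -1)))) = Add(Mul(-14, 5), Add(-1, Mul(Add(-4, Mul(21, Pow(1, -1))), Pow(Add(5, 3), -1)))) = Add(-70, Add(-1, Mul(Add(-4, Mul(21, 1)), Pow(8, -1)))) = Add(-70, Add(-1, Mul(Add(-4, 21), Rational(1, 8)))) = Add(-70, Add(-1, Mul(17, Rational(1, 8)))) = Add(-70, Add(-1, Rational(17, 8))) = Add(-70, Rational(9, 8)) = Rational(-551, 8)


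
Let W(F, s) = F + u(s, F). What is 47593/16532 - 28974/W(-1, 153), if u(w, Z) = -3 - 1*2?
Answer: 79880621/16532 ≈ 4831.9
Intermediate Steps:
u(w, Z) = -5 (u(w, Z) = -3 - 2 = -5)
W(F, s) = -5 + F (W(F, s) = F - 5 = -5 + F)
47593/16532 - 28974/W(-1, 153) = 47593/16532 - 28974/(-5 - 1) = 47593*(1/16532) - 28974/(-6) = 47593/16532 - 28974*(-⅙) = 47593/16532 + 4829 = 79880621/16532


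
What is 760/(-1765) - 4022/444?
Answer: -743627/78366 ≈ -9.4892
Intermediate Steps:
760/(-1765) - 4022/444 = 760*(-1/1765) - 4022*1/444 = -152/353 - 2011/222 = -743627/78366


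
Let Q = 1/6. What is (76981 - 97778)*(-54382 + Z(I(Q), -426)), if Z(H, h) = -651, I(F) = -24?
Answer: 1144521301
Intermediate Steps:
Q = 1/6 ≈ 0.16667
(76981 - 97778)*(-54382 + Z(I(Q), -426)) = (76981 - 97778)*(-54382 - 651) = -20797*(-55033) = 1144521301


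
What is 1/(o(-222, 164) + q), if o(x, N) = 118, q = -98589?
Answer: -1/98471 ≈ -1.0155e-5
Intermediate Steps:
1/(o(-222, 164) + q) = 1/(118 - 98589) = 1/(-98471) = -1/98471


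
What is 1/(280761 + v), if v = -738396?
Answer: -1/457635 ≈ -2.1851e-6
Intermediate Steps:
1/(280761 + v) = 1/(280761 - 738396) = 1/(-457635) = -1/457635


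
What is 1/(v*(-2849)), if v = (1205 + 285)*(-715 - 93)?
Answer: 1/3429968080 ≈ 2.9155e-10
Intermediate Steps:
v = -1203920 (v = 1490*(-808) = -1203920)
1/(v*(-2849)) = 1/(-1203920*(-2849)) = 1/3429968080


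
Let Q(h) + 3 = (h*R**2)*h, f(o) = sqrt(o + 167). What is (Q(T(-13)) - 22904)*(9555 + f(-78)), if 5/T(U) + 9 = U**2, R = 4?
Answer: -14008079085/64 - 1466047*sqrt(89)/64 ≈ -2.1909e+8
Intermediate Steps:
f(o) = sqrt(167 + o)
T(U) = 5/(-9 + U**2)
Q(h) = -3 + 16*h**2 (Q(h) = -3 + (h*4**2)*h = -3 + (h*16)*h = -3 + (16*h)*h = -3 + 16*h**2)
(Q(T(-13)) - 22904)*(9555 + f(-78)) = ((-3 + 16*(5/(-9 + (-13)**2))**2) - 22904)*(9555 + sqrt(167 - 78)) = ((-3 + 16*(5/(-9 + 169))**2) - 22904)*(9555 + sqrt(89)) = ((-3 + 16*(5/160)**2) - 22904)*(9555 + sqrt(89)) = ((-3 + 16*(5*(1/160))**2) - 22904)*(9555 + sqrt(89)) = ((-3 + 16*(1/32)**2) - 22904)*(9555 + sqrt(89)) = ((-3 + 16*(1/1024)) - 22904)*(9555 + sqrt(89)) = ((-3 + 1/64) - 22904)*(9555 + sqrt(89)) = (-191/64 - 22904)*(9555 + sqrt(89)) = -1466047*(9555 + sqrt(89))/64 = -14008079085/64 - 1466047*sqrt(89)/64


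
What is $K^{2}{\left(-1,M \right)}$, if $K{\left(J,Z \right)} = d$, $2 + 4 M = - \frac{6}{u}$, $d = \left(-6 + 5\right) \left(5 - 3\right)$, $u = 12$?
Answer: $4$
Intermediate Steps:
$d = -2$ ($d = \left(-1\right) 2 = -2$)
$M = - \frac{5}{8}$ ($M = - \frac{1}{2} + \frac{\left(-6\right) \frac{1}{12}}{4} = - \frac{1}{2} + \frac{1}{4} \left(- \frac{1}{2}\right) = - \frac{1}{2} - \frac{1}{8} = - \frac{5}{8} \approx -0.625$)
$K{\left(J,Z \right)} = -2$
$K^{2}{\left(-1,M \right)} = \left(-2\right)^{2} = 4$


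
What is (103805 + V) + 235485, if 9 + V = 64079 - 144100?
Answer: 259260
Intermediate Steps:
V = -80030 (V = -9 + (64079 - 144100) = -9 - 80021 = -80030)
(103805 + V) + 235485 = (103805 - 80030) + 235485 = 23775 + 235485 = 259260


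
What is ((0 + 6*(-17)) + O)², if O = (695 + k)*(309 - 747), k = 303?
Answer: 191166575076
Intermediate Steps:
O = -437124 (O = (695 + 303)*(309 - 747) = 998*(-438) = -437124)
((0 + 6*(-17)) + O)² = ((0 + 6*(-17)) - 437124)² = ((0 - 102) - 437124)² = (-102 - 437124)² = (-437226)² = 191166575076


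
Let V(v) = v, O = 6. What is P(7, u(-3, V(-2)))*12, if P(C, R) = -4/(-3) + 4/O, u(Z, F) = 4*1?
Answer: 24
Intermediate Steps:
u(Z, F) = 4
P(C, R) = 2 (P(C, R) = -4/(-3) + 4/6 = -4*(-1/3) + 4*(1/6) = 4/3 + 2/3 = 2)
P(7, u(-3, V(-2)))*12 = 2*12 = 24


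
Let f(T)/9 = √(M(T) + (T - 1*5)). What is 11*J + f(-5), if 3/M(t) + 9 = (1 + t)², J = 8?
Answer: 88 + 9*I*√469/7 ≈ 88.0 + 27.844*I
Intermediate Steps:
M(t) = 3/(-9 + (1 + t)²)
f(T) = 9*√(-5 + T + 3/(-9 + (1 + T)²)) (f(T) = 9*√(3/(-9 + (1 + T)²) + (T - 1*5)) = 9*√(3/(-9 + (1 + T)²) + (T - 5)) = 9*√(3/(-9 + (1 + T)²) + (-5 + T)) = 9*√(-5 + T + 3/(-9 + (1 + T)²)))
11*J + f(-5) = 11*8 + 9*√((3 + (-9 + (1 - 5)²)*(-5 - 5))/(-9 + (1 - 5)²)) = 88 + 9*√((3 + (-9 + (-4)²)*(-10))/(-9 + (-4)²)) = 88 + 9*√((3 + (-9 + 16)*(-10))/(-9 + 16)) = 88 + 9*√((3 + 7*(-10))/7) = 88 + 9*√((3 - 70)/7) = 88 + 9*√((⅐)*(-67)) = 88 + 9*√(-67/7) = 88 + 9*(I*√469/7) = 88 + 9*I*√469/7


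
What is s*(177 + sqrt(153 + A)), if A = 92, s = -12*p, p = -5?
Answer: 10620 + 420*sqrt(5) ≈ 11559.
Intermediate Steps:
s = 60 (s = -12*(-5) = 60)
s*(177 + sqrt(153 + A)) = 60*(177 + sqrt(153 + 92)) = 60*(177 + sqrt(245)) = 60*(177 + 7*sqrt(5)) = 10620 + 420*sqrt(5)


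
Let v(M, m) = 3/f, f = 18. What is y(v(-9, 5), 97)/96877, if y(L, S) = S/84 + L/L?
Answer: 181/8137668 ≈ 2.2242e-5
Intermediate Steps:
v(M, m) = 1/6 (v(M, m) = 3/18 = 3*(1/18) = 1/6)
y(L, S) = 1 + S/84 (y(L, S) = S*(1/84) + 1 = S/84 + 1 = 1 + S/84)
y(v(-9, 5), 97)/96877 = (1 + (1/84)*97)/96877 = (1 + 97/84)*(1/96877) = (181/84)*(1/96877) = 181/8137668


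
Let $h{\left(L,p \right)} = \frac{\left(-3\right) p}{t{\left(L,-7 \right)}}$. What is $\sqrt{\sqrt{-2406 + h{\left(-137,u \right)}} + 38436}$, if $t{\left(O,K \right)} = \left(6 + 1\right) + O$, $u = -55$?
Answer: $\frac{\sqrt{25982736 + 26 i \sqrt{1627314}}}{26} \approx 196.05 + 0.12513 i$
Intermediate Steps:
$t{\left(O,K \right)} = 7 + O$
$h{\left(L,p \right)} = - \frac{3 p}{7 + L}$ ($h{\left(L,p \right)} = \frac{\left(-3\right) p}{7 + L} = - \frac{3 p}{7 + L}$)
$\sqrt{\sqrt{-2406 + h{\left(-137,u \right)}} + 38436} = \sqrt{\sqrt{-2406 - - \frac{165}{7 - 137}} + 38436} = \sqrt{\sqrt{-2406 - - \frac{165}{-130}} + 38436} = \sqrt{\sqrt{-2406 - \left(-165\right) \left(- \frac{1}{130}\right)} + 38436} = \sqrt{\sqrt{-2406 - \frac{33}{26}} + 38436} = \sqrt{\sqrt{- \frac{62589}{26}} + 38436} = \sqrt{\frac{i \sqrt{1627314}}{26} + 38436} = \sqrt{38436 + \frac{i \sqrt{1627314}}{26}}$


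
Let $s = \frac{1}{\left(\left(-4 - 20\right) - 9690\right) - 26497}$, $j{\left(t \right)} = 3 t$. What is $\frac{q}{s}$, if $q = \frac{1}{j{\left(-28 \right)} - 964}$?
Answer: $\frac{36211}{1048} \approx 34.552$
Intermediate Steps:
$q = - \frac{1}{1048}$ ($q = \frac{1}{3 \left(-28\right) - 964} = \frac{1}{-84 - 964} = \frac{1}{-1048} = - \frac{1}{1048} \approx -0.0009542$)
$s = - \frac{1}{36211}$ ($s = \frac{1}{\left(-24 - 9690\right) - 26497} = \frac{1}{-9714 - 26497} = \frac{1}{-36211} = - \frac{1}{36211} \approx -2.7616 \cdot 10^{-5}$)
$\frac{q}{s} = - \frac{1}{1048 \left(- \frac{1}{36211}\right)} = \left(- \frac{1}{1048}\right) \left(-36211\right) = \frac{36211}{1048}$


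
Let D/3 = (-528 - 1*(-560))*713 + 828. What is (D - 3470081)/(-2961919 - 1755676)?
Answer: 3399149/4717595 ≈ 0.72053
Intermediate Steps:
D = 70932 (D = 3*((-528 - 1*(-560))*713 + 828) = 3*((-528 + 560)*713 + 828) = 3*(32*713 + 828) = 3*(22816 + 828) = 3*23644 = 70932)
(D - 3470081)/(-2961919 - 1755676) = (70932 - 3470081)/(-2961919 - 1755676) = -3399149/(-4717595) = -3399149*(-1/4717595) = 3399149/4717595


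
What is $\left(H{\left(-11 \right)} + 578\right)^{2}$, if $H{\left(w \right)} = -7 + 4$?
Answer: $330625$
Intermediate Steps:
$H{\left(w \right)} = -3$
$\left(H{\left(-11 \right)} + 578\right)^{2} = \left(-3 + 578\right)^{2} = 575^{2} = 330625$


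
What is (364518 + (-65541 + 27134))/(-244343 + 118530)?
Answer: -326111/125813 ≈ -2.5920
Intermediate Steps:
(364518 + (-65541 + 27134))/(-244343 + 118530) = (364518 - 38407)/(-125813) = 326111*(-1/125813) = -326111/125813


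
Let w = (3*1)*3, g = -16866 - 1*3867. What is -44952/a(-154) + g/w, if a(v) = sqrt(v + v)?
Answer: -6911/3 + 22476*I*sqrt(77)/77 ≈ -2303.7 + 2561.4*I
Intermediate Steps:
g = -20733 (g = -16866 - 3867 = -20733)
a(v) = sqrt(2)*sqrt(v) (a(v) = sqrt(2*v) = sqrt(2)*sqrt(v))
w = 9 (w = 3*3 = 9)
-44952/a(-154) + g/w = -44952*(-I*sqrt(77)/154) - 20733/9 = -44952*(-I*sqrt(77)/154) - 20733*1/9 = -44952*(-I*sqrt(77)/154) - 6911/3 = -(-22476)*I*sqrt(77)/77 - 6911/3 = 22476*I*sqrt(77)/77 - 6911/3 = -6911/3 + 22476*I*sqrt(77)/77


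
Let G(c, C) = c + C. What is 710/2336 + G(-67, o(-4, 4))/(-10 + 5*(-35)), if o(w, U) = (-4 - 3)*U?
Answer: 35327/43216 ≈ 0.81745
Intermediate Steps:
o(w, U) = -7*U
G(c, C) = C + c
710/2336 + G(-67, o(-4, 4))/(-10 + 5*(-35)) = 710/2336 + (-7*4 - 67)/(-10 + 5*(-35)) = 710*(1/2336) + (-28 - 67)/(-10 - 175) = 355/1168 - 95/(-185) = 355/1168 - 95*(-1/185) = 355/1168 + 19/37 = 35327/43216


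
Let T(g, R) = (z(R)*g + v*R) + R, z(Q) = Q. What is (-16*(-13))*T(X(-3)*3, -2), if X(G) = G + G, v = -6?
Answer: 9568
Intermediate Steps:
X(G) = 2*G
T(g, R) = -5*R + R*g (T(g, R) = (R*g - 6*R) + R = (-6*R + R*g) + R = -5*R + R*g)
(-16*(-13))*T(X(-3)*3, -2) = (-16*(-13))*(-2*(-5 + (2*(-3))*3)) = 208*(-2*(-5 - 6*3)) = 208*(-2*(-5 - 18)) = 208*(-2*(-23)) = 208*46 = 9568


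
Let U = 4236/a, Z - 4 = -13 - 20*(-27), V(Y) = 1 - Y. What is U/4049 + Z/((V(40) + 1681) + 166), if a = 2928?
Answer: 131310715/446556112 ≈ 0.29405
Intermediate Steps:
Z = 531 (Z = 4 + (-13 - 20*(-27)) = 4 + (-13 + 540) = 4 + 527 = 531)
U = 353/244 (U = 4236/2928 = 4236*(1/2928) = 353/244 ≈ 1.4467)
U/4049 + Z/((V(40) + 1681) + 166) = (353/244)/4049 + 531/(((1 - 1*40) + 1681) + 166) = (353/244)*(1/4049) + 531/(((1 - 40) + 1681) + 166) = 353/987956 + 531/((-39 + 1681) + 166) = 353/987956 + 531/(1642 + 166) = 353/987956 + 531/1808 = 131310715/446556112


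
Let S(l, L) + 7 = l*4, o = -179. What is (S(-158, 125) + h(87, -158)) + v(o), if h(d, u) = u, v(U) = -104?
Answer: -901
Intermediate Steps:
S(l, L) = -7 + 4*l (S(l, L) = -7 + l*4 = -7 + 4*l)
(S(-158, 125) + h(87, -158)) + v(o) = ((-7 + 4*(-158)) - 158) - 104 = ((-7 - 632) - 158) - 104 = (-639 - 158) - 104 = -797 - 104 = -901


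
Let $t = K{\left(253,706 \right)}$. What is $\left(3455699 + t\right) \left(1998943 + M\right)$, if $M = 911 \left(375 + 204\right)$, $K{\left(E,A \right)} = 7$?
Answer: $8730537106872$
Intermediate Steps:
$t = 7$
$M = 527469$ ($M = 911 \cdot 579 = 527469$)
$\left(3455699 + t\right) \left(1998943 + M\right) = \left(3455699 + 7\right) \left(1998943 + 527469\right) = 3455706 \cdot 2526412 = 8730537106872$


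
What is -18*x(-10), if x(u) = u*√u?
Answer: 180*I*√10 ≈ 569.21*I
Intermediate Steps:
x(u) = u^(3/2)
-18*x(-10) = -(-180)*I*√10 = 180*I*√10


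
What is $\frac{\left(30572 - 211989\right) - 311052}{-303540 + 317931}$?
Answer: $- \frac{492469}{14391} \approx -34.221$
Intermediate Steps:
$\frac{\left(30572 - 211989\right) - 311052}{-303540 + 317931} = \frac{\left(30572 - 211989\right) - 311052}{14391} = \left(-181417 - 311052\right) \frac{1}{14391} = \left(-492469\right) \frac{1}{14391} = - \frac{492469}{14391}$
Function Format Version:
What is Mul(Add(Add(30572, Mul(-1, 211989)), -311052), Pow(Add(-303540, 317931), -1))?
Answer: Rational(-492469, 14391) ≈ -34.221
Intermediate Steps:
Mul(Add(Add(30572, Mul(-1, 211989)), -311052), Pow(Add(-303540, 317931), -1)) = Mul(Add(Add(30572, -211989), -311052), Pow(14391, -1)) = Mul(Add(-181417, -311052), Rational(1, 14391)) = Mul(-492469, Rational(1, 14391)) = Rational(-492469, 14391)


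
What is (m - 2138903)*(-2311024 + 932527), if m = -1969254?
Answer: 5663082100029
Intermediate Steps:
(m - 2138903)*(-2311024 + 932527) = (-1969254 - 2138903)*(-2311024 + 932527) = -4108157*(-1378497) = 5663082100029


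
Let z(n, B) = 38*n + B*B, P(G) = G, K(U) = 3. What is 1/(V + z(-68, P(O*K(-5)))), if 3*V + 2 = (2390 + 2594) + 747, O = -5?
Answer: -3/1348 ≈ -0.0022255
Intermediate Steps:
V = 5729/3 (V = -2/3 + ((2390 + 2594) + 747)/3 = -2/3 + (4984 + 747)/3 = -2/3 + (1/3)*5731 = -2/3 + 5731/3 = 5729/3 ≈ 1909.7)
z(n, B) = B**2 + 38*n (z(n, B) = 38*n + B**2 = B**2 + 38*n)
1/(V + z(-68, P(O*K(-5)))) = 1/(5729/3 + ((-5*3)**2 + 38*(-68))) = 1/(5729/3 + ((-15)**2 - 2584)) = 1/(5729/3 + (225 - 2584)) = 1/(5729/3 - 2359) = 1/(-1348/3) = -3/1348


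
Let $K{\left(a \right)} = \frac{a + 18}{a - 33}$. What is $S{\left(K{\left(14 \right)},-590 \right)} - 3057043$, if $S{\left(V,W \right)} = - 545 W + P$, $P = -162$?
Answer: $-2735655$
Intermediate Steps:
$K{\left(a \right)} = \frac{18 + a}{-33 + a}$
$S{\left(V,W \right)} = -162 - 545 W$ ($S{\left(V,W \right)} = - 545 W - 162 = -162 - 545 W$)
$S{\left(K{\left(14 \right)},-590 \right)} - 3057043 = \left(-162 - -321550\right) - 3057043 = \left(-162 + 321550\right) - 3057043 = 321388 - 3057043 = -2735655$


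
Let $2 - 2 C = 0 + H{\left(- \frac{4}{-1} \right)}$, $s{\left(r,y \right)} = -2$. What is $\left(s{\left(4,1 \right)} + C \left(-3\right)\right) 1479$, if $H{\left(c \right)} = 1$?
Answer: $- \frac{10353}{2} \approx -5176.5$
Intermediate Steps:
$C = \frac{1}{2}$ ($C = 1 - \frac{0 + 1}{2} = 1 - \frac{1}{2} = \frac{1}{2} \approx 0.5$)
$\left(s{\left(4,1 \right)} + C \left(-3\right)\right) 1479 = \left(-2 + \frac{1}{2} \left(-3\right)\right) 1479 = \left(-2 - \frac{3}{2}\right) 1479 = \left(- \frac{7}{2}\right) 1479 = - \frac{10353}{2}$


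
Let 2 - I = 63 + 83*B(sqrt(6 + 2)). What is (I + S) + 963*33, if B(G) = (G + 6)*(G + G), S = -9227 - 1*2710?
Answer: 18453 - 1992*sqrt(2) ≈ 15636.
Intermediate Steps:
S = -11937 (S = -9227 - 2710 = -11937)
B(G) = 2*G*(6 + G) (B(G) = (6 + G)*(2*G) = 2*G*(6 + G))
I = -61 - 332*sqrt(2)*(6 + 2*sqrt(2)) (I = 2 - (63 + 83*(2*sqrt(6 + 2)*(6 + sqrt(6 + 2)))) = 2 - (63 + 83*(2*sqrt(8)*(6 + sqrt(8)))) = 2 - (63 + 83*(2*(2*sqrt(2))*(6 + 2*sqrt(2)))) = 2 - (63 + 83*(4*sqrt(2)*(6 + 2*sqrt(2)))) = 2 - (63 + 332*sqrt(2)*(6 + 2*sqrt(2))) = 2 + (-63 - 332*sqrt(2)*(6 + 2*sqrt(2))) = -61 - 332*sqrt(2)*(6 + 2*sqrt(2)) ≈ -4206.1)
(I + S) + 963*33 = ((-1389 - 1992*sqrt(2)) - 11937) + 963*33 = (-13326 - 1992*sqrt(2)) + 31779 = 18453 - 1992*sqrt(2)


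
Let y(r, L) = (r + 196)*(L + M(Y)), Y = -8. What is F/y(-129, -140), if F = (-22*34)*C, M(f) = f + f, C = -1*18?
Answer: -1122/871 ≈ -1.2882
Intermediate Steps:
C = -18
M(f) = 2*f
y(r, L) = (-16 + L)*(196 + r) (y(r, L) = (r + 196)*(L + 2*(-8)) = (196 + r)*(L - 16) = (196 + r)*(-16 + L) = (-16 + L)*(196 + r))
F = 13464 (F = -22*34*(-18) = -748*(-18) = 13464)
F/y(-129, -140) = 13464/(-3136 - 16*(-129) + 196*(-140) - 140*(-129)) = 13464/(-3136 + 2064 - 27440 + 18060) = 13464/(-10452) = 13464*(-1/10452) = -1122/871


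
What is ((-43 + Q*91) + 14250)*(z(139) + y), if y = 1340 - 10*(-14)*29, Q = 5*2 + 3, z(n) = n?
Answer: 85245210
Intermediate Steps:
Q = 13 (Q = 10 + 3 = 13)
y = 5400 (y = 1340 - (-140)*29 = 1340 - 1*(-4060) = 1340 + 4060 = 5400)
((-43 + Q*91) + 14250)*(z(139) + y) = ((-43 + 13*91) + 14250)*(139 + 5400) = ((-43 + 1183) + 14250)*5539 = (1140 + 14250)*5539 = 15390*5539 = 85245210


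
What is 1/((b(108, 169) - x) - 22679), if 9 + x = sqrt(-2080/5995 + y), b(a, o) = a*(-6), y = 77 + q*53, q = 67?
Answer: -13979141/325963435060 + 3*sqrt(144864379)/325963435060 ≈ -4.2775e-5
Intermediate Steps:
y = 3628 (y = 77 + 67*53 = 77 + 3551 = 3628)
b(a, o) = -6*a
x = -9 + 6*sqrt(144864379)/1199 (x = -9 + sqrt(-2080/5995 + 3628) = -9 + sqrt(-2080*1/5995 + 3628) = -9 + sqrt(-416/1199 + 3628) = -9 + sqrt(4349556/1199) = -9 + 6*sqrt(144864379)/1199 ≈ 51.230)
1/((b(108, 169) - x) - 22679) = 1/((-6*108 - (-9 + 6*sqrt(144864379)/1199)) - 22679) = 1/((-648 + (9 - 6*sqrt(144864379)/1199)) - 22679) = 1/((-639 - 6*sqrt(144864379)/1199) - 22679) = 1/(-23318 - 6*sqrt(144864379)/1199)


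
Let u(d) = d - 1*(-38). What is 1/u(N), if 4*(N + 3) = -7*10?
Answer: 2/35 ≈ 0.057143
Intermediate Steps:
N = -41/2 (N = -3 + (-7*10)/4 = -3 + (1/4)*(-70) = -3 - 35/2 = -41/2 ≈ -20.500)
u(d) = 38 + d (u(d) = d + 38 = 38 + d)
1/u(N) = 1/(38 - 41/2) = 1/(35/2) = 2/35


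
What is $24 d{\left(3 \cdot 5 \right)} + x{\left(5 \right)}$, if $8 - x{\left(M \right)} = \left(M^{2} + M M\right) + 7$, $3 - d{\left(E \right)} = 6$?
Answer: $-121$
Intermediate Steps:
$d{\left(E \right)} = -3$ ($d{\left(E \right)} = 3 - 6 = -3$)
$x{\left(M \right)} = 1 - 2 M^{2}$ ($x{\left(M \right)} = 8 - \left(\left(M^{2} + M M\right) + 7\right) = 8 - \left(\left(M^{2} + M^{2}\right) + 7\right) = 8 - \left(2 M^{2} + 7\right) = 8 - \left(7 + 2 M^{2}\right) = 1 - 2 M^{2}$)
$24 d{\left(3 \cdot 5 \right)} + x{\left(5 \right)} = 24 \left(-3\right) + \left(1 - 2 \cdot 5^{2}\right) = -72 + \left(1 - 50\right) = -72 - 49 = -121$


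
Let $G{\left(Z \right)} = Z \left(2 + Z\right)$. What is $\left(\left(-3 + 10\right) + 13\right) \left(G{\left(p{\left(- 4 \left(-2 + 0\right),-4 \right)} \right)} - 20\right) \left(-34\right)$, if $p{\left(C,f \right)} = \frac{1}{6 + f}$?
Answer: $12750$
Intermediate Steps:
$\left(\left(-3 + 10\right) + 13\right) \left(G{\left(p{\left(- 4 \left(-2 + 0\right),-4 \right)} \right)} - 20\right) \left(-34\right) = \left(\left(-3 + 10\right) + 13\right) \left(\frac{2 + \frac{1}{6 - 4}}{6 - 4} - 20\right) \left(-34\right) = \left(7 + 13\right) \left(\frac{2 + \frac{1}{2}}{2} - 20\right) \left(-34\right) = 20 \left(\frac{2 + \frac{1}{2}}{2} - 20\right) \left(-34\right) = 20 \left(\frac{1}{2} \cdot \frac{5}{2} - 20\right) \left(-34\right) = 20 \left(\frac{5}{4} - 20\right) \left(-34\right) = 20 \left(- \frac{75}{4}\right) \left(-34\right) = \left(-375\right) \left(-34\right) = 12750$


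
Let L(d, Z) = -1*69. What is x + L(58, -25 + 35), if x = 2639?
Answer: 2570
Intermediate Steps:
L(d, Z) = -69
x + L(58, -25 + 35) = 2639 - 69 = 2570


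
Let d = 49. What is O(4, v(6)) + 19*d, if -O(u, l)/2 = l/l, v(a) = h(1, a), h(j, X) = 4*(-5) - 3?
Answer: 929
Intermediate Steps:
h(j, X) = -23 (h(j, X) = -20 - 3 = -23)
v(a) = -23
O(u, l) = -2 (O(u, l) = -2*l/l = -2*1 = -2)
O(4, v(6)) + 19*d = -2 + 19*49 = -2 + 931 = 929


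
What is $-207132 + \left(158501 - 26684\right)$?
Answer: $-75315$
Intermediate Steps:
$-207132 + \left(158501 - 26684\right) = -207132 + 131817 = -75315$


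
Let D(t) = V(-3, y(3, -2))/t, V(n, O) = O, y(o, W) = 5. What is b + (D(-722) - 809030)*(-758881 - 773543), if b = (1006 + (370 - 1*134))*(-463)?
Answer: 447559289167374/361 ≈ 1.2398e+12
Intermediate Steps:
D(t) = 5/t
b = -575046 (b = (1006 + (370 - 134))*(-463) = (1006 + 236)*(-463) = 1242*(-463) = -575046)
b + (D(-722) - 809030)*(-758881 - 773543) = -575046 + (5/(-722) - 809030)*(-758881 - 773543) = -575046 + (5*(-1/722) - 809030)*(-1532424) = -575046 + (-5/722 - 809030)*(-1532424) = -575046 - 584119665/722*(-1532424) = -575046 + 447559496758980/361 = 447559289167374/361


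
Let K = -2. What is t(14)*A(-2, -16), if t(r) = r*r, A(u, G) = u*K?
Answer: 784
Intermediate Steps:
A(u, G) = -2*u (A(u, G) = u*(-2) = -2*u)
t(r) = r²
t(14)*A(-2, -16) = 14²*(-2*(-2)) = 196*4 = 784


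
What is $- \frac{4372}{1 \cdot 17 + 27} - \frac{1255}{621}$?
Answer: $- \frac{692558}{6831} \approx -101.38$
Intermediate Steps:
$- \frac{4372}{1 \cdot 17 + 27} - \frac{1255}{621} = - \frac{4372}{17 + 27} - \frac{1255}{621} = - \frac{4372}{44} - \frac{1255}{621} = \left(-4372\right) \frac{1}{44} - \frac{1255}{621} = - \frac{1093}{11} - \frac{1255}{621} = - \frac{692558}{6831}$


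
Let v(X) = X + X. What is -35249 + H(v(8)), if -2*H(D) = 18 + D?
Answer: -35266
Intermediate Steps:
v(X) = 2*X
H(D) = -9 - D/2 (H(D) = -(18 + D)/2 = -9 - D/2)
-35249 + H(v(8)) = -35249 + (-9 - 8) = -35249 - 17 = -35266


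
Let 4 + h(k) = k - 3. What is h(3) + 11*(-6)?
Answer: -70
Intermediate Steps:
h(k) = -7 + k (h(k) = -4 + (k - 3) = -4 + (-3 + k) = -7 + k)
h(3) + 11*(-6) = (-7 + 3) + 11*(-6) = -4 - 66 = -70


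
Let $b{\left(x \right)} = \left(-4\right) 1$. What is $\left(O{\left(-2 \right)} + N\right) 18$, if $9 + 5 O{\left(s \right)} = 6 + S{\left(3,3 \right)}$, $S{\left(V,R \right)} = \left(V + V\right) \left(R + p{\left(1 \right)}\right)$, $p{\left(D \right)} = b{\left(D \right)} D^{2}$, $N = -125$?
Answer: $- \frac{11412}{5} \approx -2282.4$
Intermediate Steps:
$b{\left(x \right)} = -4$
$p{\left(D \right)} = - 4 D^{2}$
$S{\left(V,R \right)} = 2 V \left(-4 + R\right)$ ($S{\left(V,R \right)} = \left(V + V\right) \left(R - 4 \cdot 1^{2}\right) = 2 V \left(R - 4\right) = 2 V \left(-4 + R\right)$)
$O{\left(s \right)} = - \frac{9}{5}$ ($O{\left(s \right)} = - \frac{9}{5} + \frac{6 + 2 \cdot 3 \left(-4 + 3\right)}{5} = - \frac{9}{5} + \frac{6 + 2 \cdot 3 \left(-1\right)}{5} = - \frac{9}{5} + \frac{6 - 6}{5} = - \frac{9}{5} + \frac{1}{5} \cdot 0 = - \frac{9}{5} + 0 = - \frac{9}{5}$)
$\left(O{\left(-2 \right)} + N\right) 18 = \left(- \frac{9}{5} - 125\right) 18 = \left(- \frac{634}{5}\right) 18 = - \frac{11412}{5}$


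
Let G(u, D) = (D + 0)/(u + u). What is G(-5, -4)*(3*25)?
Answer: 30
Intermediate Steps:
G(u, D) = D/(2*u) (G(u, D) = D/((2*u)) = D*(1/(2*u)) = D/(2*u))
G(-5, -4)*(3*25) = ((1/2)*(-4)/(-5))*(3*25) = ((1/2)*(-4)*(-1/5))*75 = (2/5)*75 = 30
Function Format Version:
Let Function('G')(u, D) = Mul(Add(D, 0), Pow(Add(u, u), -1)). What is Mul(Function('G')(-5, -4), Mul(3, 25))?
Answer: 30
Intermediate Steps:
Function('G')(u, D) = Mul(Rational(1, 2), D, Pow(u, -1)) (Function('G')(u, D) = Mul(D, Pow(Mul(2, u), -1)) = Mul(D, Mul(Rational(1, 2), Pow(u, -1))) = Mul(Rational(1, 2), D, Pow(u, -1)))
Mul(Function('G')(-5, -4), Mul(3, 25)) = Mul(Mul(Rational(1, 2), -4, Pow(-5, -1)), Mul(3, 25)) = Mul(Mul(Rational(1, 2), -4, Rational(-1, 5)), 75) = Mul(Rational(2, 5), 75) = 30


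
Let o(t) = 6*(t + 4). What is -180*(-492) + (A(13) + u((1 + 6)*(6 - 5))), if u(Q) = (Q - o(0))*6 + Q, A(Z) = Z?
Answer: 88478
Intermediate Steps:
o(t) = 24 + 6*t (o(t) = 6*(4 + t) = 24 + 6*t)
u(Q) = -144 + 7*Q (u(Q) = (Q - (24 + 6*0))*6 + Q = (Q - (24 + 0))*6 + Q = (Q - 1*24)*6 + Q = (Q - 24)*6 + Q = (-24 + Q)*6 + Q = (-144 + 6*Q) + Q = -144 + 7*Q)
-180*(-492) + (A(13) + u((1 + 6)*(6 - 5))) = -180*(-492) + (13 + (-144 + 7*((1 + 6)*(6 - 5)))) = 88560 + (13 + (-144 + 7*(7*1))) = 88560 + (13 + (-144 + 7*7)) = 88560 + (13 + (-144 + 49)) = 88560 + (13 - 95) = 88560 - 82 = 88478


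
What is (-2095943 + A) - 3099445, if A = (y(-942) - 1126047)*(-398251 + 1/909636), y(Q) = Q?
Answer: 136087397849257749/303212 ≈ 4.4882e+11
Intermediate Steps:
A = 136088973153244005/303212 (A = (-942 - 1126047)*(-398251 + 1/909636) = -1126989*(-398251 + 1/909636) = -1126989*(-362263446635/909636) = 136088973153244005/303212 ≈ 4.4882e+11)
(-2095943 + A) - 3099445 = (-2095943 + 136088973153244005/303212) - 3099445 = 136088337638175089/303212 - 3099445 = 136087397849257749/303212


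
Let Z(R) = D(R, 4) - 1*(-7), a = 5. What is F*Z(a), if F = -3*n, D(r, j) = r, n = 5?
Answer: -180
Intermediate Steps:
F = -15 (F = -3*5 = -15)
Z(R) = 7 + R (Z(R) = R - 1*(-7) = R + 7 = 7 + R)
F*Z(a) = -15*(7 + 5) = -15*12 = -180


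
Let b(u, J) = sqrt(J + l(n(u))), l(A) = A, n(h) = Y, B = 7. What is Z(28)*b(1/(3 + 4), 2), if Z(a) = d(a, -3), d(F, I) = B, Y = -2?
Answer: 0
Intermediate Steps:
n(h) = -2
d(F, I) = 7
Z(a) = 7
b(u, J) = sqrt(-2 + J) (b(u, J) = sqrt(J - 2) = sqrt(-2 + J))
Z(28)*b(1/(3 + 4), 2) = 7*sqrt(-2 + 2) = 7*sqrt(0) = 7*0 = 0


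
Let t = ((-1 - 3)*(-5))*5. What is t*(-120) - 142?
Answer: -12142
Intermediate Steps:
t = 100 (t = -4*(-5)*5 = 20*5 = 100)
t*(-120) - 142 = 100*(-120) - 142 = -12000 - 142 = -12142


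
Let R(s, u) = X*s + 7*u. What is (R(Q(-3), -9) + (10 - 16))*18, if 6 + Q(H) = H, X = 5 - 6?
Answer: -1080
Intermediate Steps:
X = -1
Q(H) = -6 + H
R(s, u) = -s + 7*u
(R(Q(-3), -9) + (10 - 16))*18 = ((-(-6 - 3) + 7*(-9)) + (10 - 16))*18 = ((-1*(-9) - 63) - 6)*18 = ((9 - 63) - 6)*18 = (-54 - 6)*18 = -60*18 = -1080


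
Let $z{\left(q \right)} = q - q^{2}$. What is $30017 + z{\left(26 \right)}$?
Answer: $29367$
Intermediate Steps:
$30017 + z{\left(26 \right)} = 30017 + 26 \left(1 - 26\right) = 30017 + 26 \left(-25\right) = 30017 - 650 = 29367$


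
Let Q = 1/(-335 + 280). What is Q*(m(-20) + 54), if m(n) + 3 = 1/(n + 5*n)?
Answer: -6119/6600 ≈ -0.92712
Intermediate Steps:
Q = -1/55 (Q = 1/(-55) = -1/55 ≈ -0.018182)
m(n) = -3 + 1/(6*n) (m(n) = -3 + 1/(n + 5*n) = -3 + 1/(6*n))
Q*(m(-20) + 54) = -((-3 + (⅙)/(-20)) + 54)/55 = -((-3 + (⅙)*(-1/20)) + 54)/55 = -((-3 - 1/120) + 54)/55 = -(-361/120 + 54)/55 = -1/55*6119/120 = -6119/6600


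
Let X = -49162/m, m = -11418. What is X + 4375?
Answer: 25001456/5709 ≈ 4379.3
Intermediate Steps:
X = 24581/5709 (X = -49162/(-11418) = -49162*(-1/11418) = 24581/5709 ≈ 4.3057)
X + 4375 = 24581/5709 + 4375 = 25001456/5709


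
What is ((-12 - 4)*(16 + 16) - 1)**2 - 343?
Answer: 262826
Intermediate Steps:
((-12 - 4)*(16 + 16) - 1)**2 - 343 = (-16*32 - 1)**2 - 343 = (-512 - 1)**2 - 343 = (-513)**2 - 343 = 263169 - 343 = 262826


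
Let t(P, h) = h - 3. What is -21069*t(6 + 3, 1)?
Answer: 42138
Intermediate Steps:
t(P, h) = -3 + h
-21069*t(6 + 3, 1) = -21069*(-3 + 1) = -21069*(-2) = 42138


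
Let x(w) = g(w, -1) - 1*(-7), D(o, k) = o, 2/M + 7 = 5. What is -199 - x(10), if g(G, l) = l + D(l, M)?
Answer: -204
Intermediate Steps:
M = -1 (M = 2/(-7 + 5) = 2/(-2) = 2*(-½) = -1)
g(G, l) = 2*l (g(G, l) = l + l = 2*l)
x(w) = 5 (x(w) = 2*(-1) - 1*(-7) = -2 + 7 = 5)
-199 - x(10) = -199 - 1*5 = -199 - 5 = -204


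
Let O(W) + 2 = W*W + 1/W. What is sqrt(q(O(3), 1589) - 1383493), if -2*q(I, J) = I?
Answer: I*sqrt(12451470)/3 ≈ 1176.2*I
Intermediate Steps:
O(W) = -2 + 1/W + W**2 (O(W) = -2 + (W*W + 1/W) = -2 + (W**2 + 1/W) = -2 + (1/W + W**2) = -2 + 1/W + W**2)
q(I, J) = -I/2
sqrt(q(O(3), 1589) - 1383493) = sqrt(-(-2 + 1/3 + 3**2)/2 - 1383493) = sqrt(-(-2 + 1/3 + 9)/2 - 1383493) = sqrt(-1/2*22/3 - 1383493) = sqrt(-11/3 - 1383493) = sqrt(-4150490/3) = I*sqrt(12451470)/3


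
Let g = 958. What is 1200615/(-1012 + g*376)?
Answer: 400205/119732 ≈ 3.3425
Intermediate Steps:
1200615/(-1012 + g*376) = 1200615/(-1012 + 958*376) = 1200615/(-1012 + 360208) = 1200615/359196 = 1200615*(1/359196) = 400205/119732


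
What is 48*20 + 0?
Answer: 960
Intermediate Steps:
48*20 + 0 = 960 + 0 = 960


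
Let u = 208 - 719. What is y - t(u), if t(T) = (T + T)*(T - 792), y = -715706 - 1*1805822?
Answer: -3853194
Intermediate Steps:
u = -511
y = -2521528 (y = -715706 - 1805822 = -2521528)
t(T) = 2*T*(-792 + T) (t(T) = (2*T)*(-792 + T) = 2*T*(-792 + T))
y - t(u) = -2521528 - 2*(-511)*(-792 - 511) = -2521528 - 2*(-511)*(-1303) = -2521528 - 1*1331666 = -2521528 - 1331666 = -3853194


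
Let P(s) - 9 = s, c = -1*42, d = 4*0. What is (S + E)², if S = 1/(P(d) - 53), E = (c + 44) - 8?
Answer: 70225/1936 ≈ 36.273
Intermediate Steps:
d = 0
c = -42
P(s) = 9 + s
E = -6 (E = (-42 + 44) - 8 = 2 - 8 = -6)
S = -1/44 (S = 1/((9 + 0) - 53) = 1/(9 - 53) = 1/(-44) = -1/44 ≈ -0.022727)
(S + E)² = (-1/44 - 6)² = (-265/44)² = 70225/1936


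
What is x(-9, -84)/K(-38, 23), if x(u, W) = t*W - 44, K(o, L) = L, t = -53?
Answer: 4408/23 ≈ 191.65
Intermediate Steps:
x(u, W) = -44 - 53*W (x(u, W) = -53*W - 44 = -44 - 53*W)
x(-9, -84)/K(-38, 23) = (-44 - 53*(-84))/23 = (-44 + 4452)*(1/23) = 4408*(1/23) = 4408/23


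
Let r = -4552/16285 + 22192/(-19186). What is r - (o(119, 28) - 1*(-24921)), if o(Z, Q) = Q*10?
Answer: -3937175113701/156222005 ≈ -25202.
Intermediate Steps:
o(Z, Q) = 10*Q
r = -224365696/156222005 (r = -4552*1/16285 + 22192*(-1/19186) = -4552/16285 - 11096/9593 = -224365696/156222005 ≈ -1.4362)
r - (o(119, 28) - 1*(-24921)) = -224365696/156222005 - (10*28 - 1*(-24921)) = -224365696/156222005 - (280 + 24921) = -224365696/156222005 - 1*25201 = -224365696/156222005 - 25201 = -3937175113701/156222005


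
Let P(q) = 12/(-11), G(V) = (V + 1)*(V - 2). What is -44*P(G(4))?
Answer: 48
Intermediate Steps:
G(V) = (1 + V)*(-2 + V)
P(q) = -12/11 (P(q) = 12*(-1/11) = -12/11)
-44*P(G(4)) = -44*(-12/11) = 48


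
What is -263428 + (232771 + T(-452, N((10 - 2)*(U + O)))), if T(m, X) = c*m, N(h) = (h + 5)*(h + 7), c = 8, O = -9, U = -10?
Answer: -34273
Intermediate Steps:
N(h) = (5 + h)*(7 + h)
T(m, X) = 8*m
-263428 + (232771 + T(-452, N((10 - 2)*(U + O)))) = -263428 + (232771 + 8*(-452)) = -263428 + (232771 - 3616) = -263428 + 229155 = -34273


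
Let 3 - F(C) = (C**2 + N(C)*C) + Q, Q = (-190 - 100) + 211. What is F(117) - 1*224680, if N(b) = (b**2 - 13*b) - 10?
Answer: -1660773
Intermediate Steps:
N(b) = -10 + b**2 - 13*b
Q = -79 (Q = -290 + 211 = -79)
F(C) = 82 - C**2 - C*(-10 + C**2 - 13*C) (F(C) = 3 - ((C**2 + (-10 + C**2 - 13*C)*C) - 79) = 3 - ((C**2 + C*(-10 + C**2 - 13*C)) - 79) = 3 - (-79 + C**2 + C*(-10 + C**2 - 13*C)) = 3 + (79 - C**2 - C*(-10 + C**2 - 13*C)) = 82 - C**2 - C*(-10 + C**2 - 13*C))
F(117) - 1*224680 = (82 - 1*117**3 + 10*117 + 12*117**2) - 1*224680 = (82 - 1*1601613 + 1170 + 12*13689) - 224680 = (82 - 1601613 + 1170 + 164268) - 224680 = -1436093 - 224680 = -1660773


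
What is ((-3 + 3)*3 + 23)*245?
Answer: 5635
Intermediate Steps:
((-3 + 3)*3 + 23)*245 = (0*3 + 23)*245 = (0 + 23)*245 = 23*245 = 5635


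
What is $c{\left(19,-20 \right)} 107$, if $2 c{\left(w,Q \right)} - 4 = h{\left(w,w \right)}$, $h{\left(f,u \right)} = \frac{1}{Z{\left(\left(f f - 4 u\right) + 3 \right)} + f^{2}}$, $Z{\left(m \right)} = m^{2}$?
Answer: $\frac{35654647}{166610} \approx 214.0$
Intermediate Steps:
$h{\left(f,u \right)} = \frac{1}{f^{2} + \left(3 + f^{2} - 4 u\right)^{2}}$ ($h{\left(f,u \right)} = \frac{1}{\left(\left(f f - 4 u\right) + 3\right)^{2} + f^{2}} = \frac{1}{\left(\left(f^{2} - 4 u\right) + 3\right)^{2} + f^{2}} = \frac{1}{\left(3 + f^{2} - 4 u\right)^{2} + f^{2}} = \frac{1}{f^{2} + \left(3 + f^{2} - 4 u\right)^{2}}$)
$c{\left(w,Q \right)} = 2 + \frac{1}{2 \left(w^{2} + \left(3 + w^{2} - 4 w\right)^{2}\right)}$
$c{\left(19,-20 \right)} 107 = \left(2 + \frac{1}{2 \left(19^{2} + \left(3 + 19^{2} - 76\right)^{2}\right)}\right) 107 = \left(2 + \frac{1}{2 \left(361 + \left(3 + 361 - 76\right)^{2}\right)}\right) 107 = \left(2 + \frac{1}{2 \left(361 + 288^{2}\right)}\right) 107 = \left(2 + \frac{1}{2 \left(361 + 82944\right)}\right) 107 = \left(2 + \frac{1}{2 \cdot 83305}\right) 107 = \left(2 + \frac{1}{2} \cdot \frac{1}{83305}\right) 107 = \left(2 + \frac{1}{166610}\right) 107 = \frac{333221}{166610} \cdot 107 = \frac{35654647}{166610}$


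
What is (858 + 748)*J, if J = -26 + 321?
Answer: 473770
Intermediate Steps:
J = 295
(858 + 748)*J = (858 + 748)*295 = 1606*295 = 473770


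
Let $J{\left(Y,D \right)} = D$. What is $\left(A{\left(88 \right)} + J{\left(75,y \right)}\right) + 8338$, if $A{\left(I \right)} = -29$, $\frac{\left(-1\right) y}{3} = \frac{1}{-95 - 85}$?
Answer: $\frac{498541}{60} \approx 8309.0$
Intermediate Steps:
$y = \frac{1}{60}$ ($y = - \frac{3}{-95 - 85} = - \frac{3}{-180} = \left(-3\right) \left(- \frac{1}{180}\right) = \frac{1}{60} \approx 0.016667$)
$\left(A{\left(88 \right)} + J{\left(75,y \right)}\right) + 8338 = \left(-29 + \frac{1}{60}\right) + 8338 = - \frac{1739}{60} + 8338 = \frac{498541}{60}$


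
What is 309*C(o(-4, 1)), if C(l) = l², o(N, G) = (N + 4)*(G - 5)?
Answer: 0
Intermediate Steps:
o(N, G) = (-5 + G)*(4 + N) (o(N, G) = (4 + N)*(-5 + G) = (-5 + G)*(4 + N))
309*C(o(-4, 1)) = 309*(-20 - 5*(-4) + 4*1 + 1*(-4))² = 309*(-20 + 20 + 4 - 4)² = 309*0² = 309*0 = 0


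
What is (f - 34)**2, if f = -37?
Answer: 5041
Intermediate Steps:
(f - 34)**2 = (-37 - 34)**2 = (-71)**2 = 5041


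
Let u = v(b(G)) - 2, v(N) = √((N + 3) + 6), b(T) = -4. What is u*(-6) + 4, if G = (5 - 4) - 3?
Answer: 16 - 6*√5 ≈ 2.5836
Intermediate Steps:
G = -2 (G = 1 - 3 = -2)
v(N) = √(9 + N) (v(N) = √((3 + N) + 6) = √(9 + N))
u = -2 + √5 (u = √(9 - 4) - 2 = √5 - 2 = -2 + √5 ≈ 0.23607)
u*(-6) + 4 = (-2 + √5)*(-6) + 4 = (12 - 6*√5) + 4 = 16 - 6*√5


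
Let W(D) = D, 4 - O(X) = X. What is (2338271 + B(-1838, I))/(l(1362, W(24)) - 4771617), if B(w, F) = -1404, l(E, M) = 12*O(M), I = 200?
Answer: -2336867/4771857 ≈ -0.48972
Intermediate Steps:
O(X) = 4 - X
l(E, M) = 48 - 12*M (l(E, M) = 12*(4 - M) = 48 - 12*M)
(2338271 + B(-1838, I))/(l(1362, W(24)) - 4771617) = (2338271 - 1404)/((48 - 12*24) - 4771617) = 2336867/((48 - 288) - 4771617) = 2336867/(-240 - 4771617) = 2336867/(-4771857) = 2336867*(-1/4771857) = -2336867/4771857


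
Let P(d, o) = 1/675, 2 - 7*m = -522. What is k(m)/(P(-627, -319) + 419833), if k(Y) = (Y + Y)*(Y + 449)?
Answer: 648508950/3471494131 ≈ 0.18681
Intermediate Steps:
m = 524/7 (m = 2/7 - ⅐*(-522) = 2/7 + 522/7 = 524/7 ≈ 74.857)
P(d, o) = 1/675
k(Y) = 2*Y*(449 + Y) (k(Y) = (2*Y)*(449 + Y) = 2*Y*(449 + Y))
k(m)/(P(-627, -319) + 419833) = (2*(524/7)*(449 + 524/7))/(1/675 + 419833) = (2*(524/7)*(3667/7))/(283387276/675) = (3843016/49)*(675/283387276) = 648508950/3471494131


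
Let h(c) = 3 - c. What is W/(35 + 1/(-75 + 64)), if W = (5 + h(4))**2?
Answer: 11/24 ≈ 0.45833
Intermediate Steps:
W = 16 (W = (5 + (3 - 1*4))**2 = (5 + (3 - 4))**2 = (5 - 1)**2 = 4**2 = 16)
W/(35 + 1/(-75 + 64)) = 16/(35 + 1/(-75 + 64)) = 16/(35 + 1/(-11)) = 16/(35 - 1/11) = 16/(384/11) = (11/384)*16 = 11/24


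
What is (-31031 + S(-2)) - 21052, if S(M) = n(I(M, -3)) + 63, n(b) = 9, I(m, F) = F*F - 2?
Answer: -52011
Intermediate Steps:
I(m, F) = -2 + F² (I(m, F) = F² - 2 = -2 + F²)
S(M) = 72 (S(M) = 9 + 63 = 72)
(-31031 + S(-2)) - 21052 = (-31031 + 72) - 21052 = -30959 - 21052 = -52011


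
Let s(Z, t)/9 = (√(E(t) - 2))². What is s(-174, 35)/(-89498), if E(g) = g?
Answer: -297/89498 ≈ -0.0033185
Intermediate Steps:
s(Z, t) = -18 + 9*t (s(Z, t) = 9*(√(t - 2))² = 9*(√(-2 + t))² = 9*(-2 + t) = -18 + 9*t)
s(-174, 35)/(-89498) = (-18 + 9*35)/(-89498) = (-18 + 315)*(-1/89498) = 297*(-1/89498) = -297/89498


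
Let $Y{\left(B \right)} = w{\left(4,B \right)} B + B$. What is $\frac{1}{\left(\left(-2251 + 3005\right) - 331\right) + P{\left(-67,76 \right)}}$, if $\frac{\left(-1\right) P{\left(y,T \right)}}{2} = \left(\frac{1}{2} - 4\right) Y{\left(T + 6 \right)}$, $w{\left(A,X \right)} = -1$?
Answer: $\frac{1}{423} \approx 0.0023641$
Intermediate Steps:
$Y{\left(B \right)} = 0$ ($Y{\left(B \right)} = - B + B = 0$)
$P{\left(y,T \right)} = 0$ ($P{\left(y,T \right)} = - 2 \left(\frac{1}{2} - 4\right) 0 = - 2 \left(\left(- \frac{7}{2}\right) 0\right) = \left(-2\right) 0 = 0$)
$\frac{1}{\left(\left(-2251 + 3005\right) - 331\right) + P{\left(-67,76 \right)}} = \frac{1}{\left(\left(-2251 + 3005\right) - 331\right) + 0} = \frac{1}{\left(754 - 331\right) + 0} = \frac{1}{423 + 0} = \frac{1}{423}$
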